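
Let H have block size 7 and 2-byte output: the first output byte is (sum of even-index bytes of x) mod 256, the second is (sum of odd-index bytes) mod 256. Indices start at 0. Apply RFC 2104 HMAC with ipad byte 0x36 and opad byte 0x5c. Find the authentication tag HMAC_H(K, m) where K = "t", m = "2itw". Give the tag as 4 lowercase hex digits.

Key "t" = 74 is 1 byte ≤ B = 7; zero-pad to 7 bytes: K' = 74 00 00 00 00 00 00.
K' ⊕ ipad = 42 36 36 36 36 36 36.  K' ⊕ opad = 28 5c 5c 5c 5c 5c 5c.
Inner input = (K'⊕ipad) ∥ m = 42 36 36 36 36 36 36 ∥ 32 69 74 77.
Inner hash: even-index sum = 452 mod 256 = 196; odd-index sum = 328 mod 256 = 72 → c4 48.
Outer input = (K'⊕opad) ∥ inner = 28 5c 5c 5c 5c 5c 5c ∥ c4 48.
Outer hash (tag): even-index sum = 388 mod 256 = 132; odd-index sum = 472 mod 256 = 216 → 84 d8.

84d8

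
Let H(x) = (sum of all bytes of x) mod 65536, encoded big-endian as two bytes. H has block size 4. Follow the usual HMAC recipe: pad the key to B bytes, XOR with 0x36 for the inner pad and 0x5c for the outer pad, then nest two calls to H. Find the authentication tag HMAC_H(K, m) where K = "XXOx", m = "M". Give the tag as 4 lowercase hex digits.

0130

Key "XXOx" = 58 58 4f 78 is exactly B = 4 bytes: K' = 58 58 4f 78.
K' ⊕ ipad = 6e 6e 79 4e.  K' ⊕ opad = 04 04 13 24.
Inner input = (K'⊕ipad) ∥ m = 6e 6e 79 4e ∥ 4d.
Inner hash: sum = 110+110+121+78+77 = 496 → 01 f0.
Outer input = (K'⊕opad) ∥ inner = 04 04 13 24 ∥ 01 f0.
Outer hash (tag): sum = 4+4+19+36+1+240 = 304 → 01 30.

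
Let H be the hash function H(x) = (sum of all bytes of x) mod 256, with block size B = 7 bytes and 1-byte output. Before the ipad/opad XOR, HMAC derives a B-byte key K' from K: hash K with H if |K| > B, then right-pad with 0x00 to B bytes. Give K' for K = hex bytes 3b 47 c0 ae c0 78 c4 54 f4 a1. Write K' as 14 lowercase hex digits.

d5000000000000

|K| = 10 > B = 7, so first hash the key.
H(K): sum = 59+71+192+174+192+120+196+84+244+161 = 1493; mod 256 = 213 → d5.
Zero-pad H(K) = d5 to 7 bytes: K' = d5 00 00 00 00 00 00.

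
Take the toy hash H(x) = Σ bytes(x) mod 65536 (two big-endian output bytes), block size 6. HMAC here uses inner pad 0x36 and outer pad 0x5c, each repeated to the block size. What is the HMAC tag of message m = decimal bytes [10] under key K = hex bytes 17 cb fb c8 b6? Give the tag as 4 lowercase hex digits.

040f

Key hex bytes 17 cb fb c8 b6 is 5 bytes ≤ B = 6; zero-pad to 6 bytes: K' = 17 cb fb c8 b6 00.
K' ⊕ ipad = 21 fd cd fe 80 36.  K' ⊕ opad = 4b 97 a7 94 ea 5c.
Inner input = (K'⊕ipad) ∥ m = 21 fd cd fe 80 36 ∥ 0a.
Inner hash: sum = 33+253+205+254+128+54+10 = 937 → 03 a9.
Outer input = (K'⊕opad) ∥ inner = 4b 97 a7 94 ea 5c ∥ 03 a9.
Outer hash (tag): sum = 75+151+167+148+234+92+3+169 = 1039 → 04 0f.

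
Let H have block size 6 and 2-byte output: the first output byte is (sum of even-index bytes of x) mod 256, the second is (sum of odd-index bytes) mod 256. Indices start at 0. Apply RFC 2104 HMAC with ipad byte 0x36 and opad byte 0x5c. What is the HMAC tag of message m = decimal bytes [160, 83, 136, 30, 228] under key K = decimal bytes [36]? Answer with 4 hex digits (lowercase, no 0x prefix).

Key decimal bytes [36] = 24 is 1 byte ≤ B = 6; zero-pad to 6 bytes: K' = 24 00 00 00 00 00.
K' ⊕ ipad = 12 36 36 36 36 36.  K' ⊕ opad = 78 5c 5c 5c 5c 5c.
Inner input = (K'⊕ipad) ∥ m = 12 36 36 36 36 36 ∥ a0 53 88 1e e4.
Inner hash: even-index sum = 650 mod 256 = 138; odd-index sum = 275 mod 256 = 19 → 8a 13.
Outer input = (K'⊕opad) ∥ inner = 78 5c 5c 5c 5c 5c ∥ 8a 13.
Outer hash (tag): even-index sum = 442 mod 256 = 186; odd-index sum = 295 mod 256 = 39 → ba 27.

ba27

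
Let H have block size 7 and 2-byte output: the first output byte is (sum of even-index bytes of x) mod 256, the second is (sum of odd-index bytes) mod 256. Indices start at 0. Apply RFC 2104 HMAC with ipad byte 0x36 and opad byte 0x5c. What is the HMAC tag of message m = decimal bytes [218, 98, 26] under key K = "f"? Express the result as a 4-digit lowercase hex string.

e468

Key "f" = 66 is 1 byte ≤ B = 7; zero-pad to 7 bytes: K' = 66 00 00 00 00 00 00.
K' ⊕ ipad = 50 36 36 36 36 36 36.  K' ⊕ opad = 3a 5c 5c 5c 5c 5c 5c.
Inner input = (K'⊕ipad) ∥ m = 50 36 36 36 36 36 36 ∥ da 62 1a.
Inner hash: even-index sum = 340 mod 256 = 84; odd-index sum = 406 mod 256 = 150 → 54 96.
Outer input = (K'⊕opad) ∥ inner = 3a 5c 5c 5c 5c 5c 5c ∥ 54 96.
Outer hash (tag): even-index sum = 484 mod 256 = 228; odd-index sum = 360 mod 256 = 104 → e4 68.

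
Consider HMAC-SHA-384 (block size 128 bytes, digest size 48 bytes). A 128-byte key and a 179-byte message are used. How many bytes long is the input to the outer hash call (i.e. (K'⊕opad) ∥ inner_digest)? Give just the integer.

Key is 128 ≤ 128 bytes, zero-padded: |K'| = 128.
Outer input = (K'⊕opad) ∥ H(inner) → 128 + 48 = 176 bytes.

176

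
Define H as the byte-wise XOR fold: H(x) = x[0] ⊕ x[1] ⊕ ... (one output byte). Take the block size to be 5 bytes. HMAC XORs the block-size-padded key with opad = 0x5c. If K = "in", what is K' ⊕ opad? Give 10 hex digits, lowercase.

35325c5c5c

Key "in" = 69 6e is 2 bytes ≤ B = 5; zero-pad to 5 bytes: K' = 69 6e 00 00 00.
XOR each byte with 0x5c: 69⊕5c=35, 6e⊕5c=32, 00⊕5c=5c, 00⊕5c=5c, 00⊕5c=5c.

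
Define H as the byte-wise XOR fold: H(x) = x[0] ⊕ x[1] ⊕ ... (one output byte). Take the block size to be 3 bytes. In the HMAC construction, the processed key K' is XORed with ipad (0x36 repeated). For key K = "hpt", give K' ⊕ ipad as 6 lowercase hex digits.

Key "hpt" = 68 70 74 is exactly B = 3 bytes: K' = 68 70 74.
XOR each byte with 0x36: 68⊕36=5e, 70⊕36=46, 74⊕36=42.

5e4642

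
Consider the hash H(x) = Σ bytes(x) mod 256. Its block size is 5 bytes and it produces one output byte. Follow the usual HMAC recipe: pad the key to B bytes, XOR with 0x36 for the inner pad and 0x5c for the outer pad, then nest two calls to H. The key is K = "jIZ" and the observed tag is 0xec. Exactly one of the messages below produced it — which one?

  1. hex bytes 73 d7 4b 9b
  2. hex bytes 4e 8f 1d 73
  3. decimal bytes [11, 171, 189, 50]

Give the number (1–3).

1

Key "jIZ" = 6a 49 5a is 3 bytes ≤ B = 5; zero-pad to 5 bytes: K' = 6a 49 5a 00 00.
K' ⊕ ipad = 5c 7f 6c 36 36; K' ⊕ opad = 36 15 06 5c 5c.
m1: inner = H(5c 7f 6c 36 36 73 d7 4b 9b) = e3; tag = H(36 15 06 5c 5c e3) = ec ← matches
m2: inner = H(5c 7f 6c 36 36 4e 8f 1d 73) = 20; tag = H(36 15 06 5c 5c 20) = 29
m3: inner = H(5c 7f 6c 36 36 0b ab bd 32) = 58; tag = H(36 15 06 5c 5c 58) = 61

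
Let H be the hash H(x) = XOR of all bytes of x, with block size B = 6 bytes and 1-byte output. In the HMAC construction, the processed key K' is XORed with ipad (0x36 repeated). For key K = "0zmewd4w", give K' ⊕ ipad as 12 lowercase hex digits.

Key "0zmewd4w" = 30 7a 6d 65 77 64 34 77 is 8 bytes > B = 6, so hash it first: H(key) = 12, then zero-pad to 6 bytes: K' = 12 00 00 00 00 00.
XOR each byte with 0x36: 12⊕36=24, 00⊕36=36, 00⊕36=36, 00⊕36=36, 00⊕36=36, 00⊕36=36.

243636363636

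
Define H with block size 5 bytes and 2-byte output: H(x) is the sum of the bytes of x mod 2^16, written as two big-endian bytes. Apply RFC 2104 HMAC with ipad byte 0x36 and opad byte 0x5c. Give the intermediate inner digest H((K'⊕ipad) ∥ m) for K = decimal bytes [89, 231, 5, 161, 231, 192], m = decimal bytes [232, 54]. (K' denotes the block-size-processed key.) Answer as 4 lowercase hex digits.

02b0

Key decimal bytes [89, 231, 5, 161, 231, 192] = 59 e7 05 a1 e7 c0 is 6 bytes > B = 5, so hash it first: H(key) = 03 8d, then zero-pad to 5 bytes: K' = 03 8d 00 00 00.
K' ⊕ ipad = 35 bb 36 36 36.
Inner input = 35 bb 36 36 36 ∥ e8 36.
Inner hash: sum = 53+187+54+54+54+232+54 = 688 → 02 b0.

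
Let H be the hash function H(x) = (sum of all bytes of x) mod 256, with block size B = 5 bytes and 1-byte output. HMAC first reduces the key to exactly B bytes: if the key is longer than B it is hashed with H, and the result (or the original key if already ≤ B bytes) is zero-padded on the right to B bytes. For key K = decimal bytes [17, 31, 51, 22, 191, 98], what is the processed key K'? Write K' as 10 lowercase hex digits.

|K| = 6 > B = 5, so first hash the key.
H(K): sum = 17+31+51+22+191+98 = 410; mod 256 = 154 → 9a.
Zero-pad H(K) = 9a to 5 bytes: K' = 9a 00 00 00 00.

9a00000000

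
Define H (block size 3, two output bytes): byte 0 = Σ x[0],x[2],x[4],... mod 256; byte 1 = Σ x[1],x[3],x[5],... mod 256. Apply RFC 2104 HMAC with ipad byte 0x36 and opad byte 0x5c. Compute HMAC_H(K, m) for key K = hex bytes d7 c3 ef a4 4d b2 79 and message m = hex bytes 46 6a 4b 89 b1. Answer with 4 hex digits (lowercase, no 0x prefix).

9d28

Key hex bytes d7 c3 ef a4 4d b2 79 is 7 bytes > B = 3, so hash it first: H(key) = 8c 19, then zero-pad to 3 bytes: K' = 8c 19 00.
K' ⊕ ipad = ba 2f 36.  K' ⊕ opad = d0 45 5c.
Inner input = (K'⊕ipad) ∥ m = ba 2f 36 ∥ 46 6a 4b 89 b1.
Inner hash: even-index sum = 483 mod 256 = 227; odd-index sum = 369 mod 256 = 113 → e3 71.
Outer input = (K'⊕opad) ∥ inner = d0 45 5c ∥ e3 71.
Outer hash (tag): even-index sum = 413 mod 256 = 157; odd-index sum = 296 mod 256 = 40 → 9d 28.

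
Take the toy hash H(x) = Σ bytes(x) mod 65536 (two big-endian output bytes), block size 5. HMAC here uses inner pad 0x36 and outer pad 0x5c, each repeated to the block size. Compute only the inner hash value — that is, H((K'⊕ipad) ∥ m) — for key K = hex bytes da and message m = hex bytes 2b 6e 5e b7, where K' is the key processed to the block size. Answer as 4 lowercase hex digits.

Key hex bytes da is 1 byte ≤ B = 5; zero-pad to 5 bytes: K' = da 00 00 00 00.
K' ⊕ ipad = ec 36 36 36 36.
Inner input = ec 36 36 36 36 ∥ 2b 6e 5e b7.
Inner hash: sum = 236+54+54+54+54+43+110+94+183 = 882 → 03 72.

0372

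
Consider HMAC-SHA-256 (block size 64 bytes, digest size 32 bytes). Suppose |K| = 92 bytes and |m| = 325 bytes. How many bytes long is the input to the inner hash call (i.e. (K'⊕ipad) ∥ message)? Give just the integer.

389

Key is 92 > 64 bytes, so it is hashed to 32 bytes then zero-padded to 64: |K'| = 64.
Inner input = (K'⊕ipad) ∥ m → 64 + 325 = 389 bytes.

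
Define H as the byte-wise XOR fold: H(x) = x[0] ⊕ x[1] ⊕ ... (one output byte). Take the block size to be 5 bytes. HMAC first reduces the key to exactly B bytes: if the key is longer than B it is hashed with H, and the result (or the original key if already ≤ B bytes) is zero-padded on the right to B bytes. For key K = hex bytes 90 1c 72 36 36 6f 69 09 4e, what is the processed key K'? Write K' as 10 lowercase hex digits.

bf00000000

|K| = 9 > B = 5, so first hash the key.
H(K): XOR 90⊕1c⊕72⊕36⊕36⊕6f⊕69⊕09⊕4e = bf.
Zero-pad H(K) = bf to 5 bytes: K' = bf 00 00 00 00.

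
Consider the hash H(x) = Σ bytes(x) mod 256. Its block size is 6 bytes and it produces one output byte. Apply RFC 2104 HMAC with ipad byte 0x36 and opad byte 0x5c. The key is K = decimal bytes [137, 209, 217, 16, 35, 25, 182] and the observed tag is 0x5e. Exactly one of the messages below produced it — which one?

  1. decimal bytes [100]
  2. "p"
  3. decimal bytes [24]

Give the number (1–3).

Key decimal bytes [137, 209, 217, 16, 35, 25, 182] = 89 d1 d9 10 23 19 b6 is 7 bytes > B = 6, so hash it first: H(key) = 35, then zero-pad to 6 bytes: K' = 35 00 00 00 00 00.
K' ⊕ ipad = 03 36 36 36 36 36; K' ⊕ opad = 69 5c 5c 5c 5c 5c.
m1: inner = H(03 36 36 36 36 36 64) = 75; tag = H(69 5c 5c 5c 5c 5c 75) = aa
m2: inner = H(03 36 36 36 36 36 70) = 81; tag = H(69 5c 5c 5c 5c 5c 81) = b6
m3: inner = H(03 36 36 36 36 36 18) = 29; tag = H(69 5c 5c 5c 5c 5c 29) = 5e ← matches

3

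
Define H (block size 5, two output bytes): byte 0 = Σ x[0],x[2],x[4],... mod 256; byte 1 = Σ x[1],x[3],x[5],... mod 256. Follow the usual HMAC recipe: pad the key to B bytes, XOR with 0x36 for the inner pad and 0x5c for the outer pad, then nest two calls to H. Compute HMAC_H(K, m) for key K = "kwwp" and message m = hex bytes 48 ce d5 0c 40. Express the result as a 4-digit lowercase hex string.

Key "kwwp" = 6b 77 77 70 is 4 bytes ≤ B = 5; zero-pad to 5 bytes: K' = 6b 77 77 70 00.
K' ⊕ ipad = 5d 41 41 46 36.  K' ⊕ opad = 37 2b 2b 2c 5c.
Inner input = (K'⊕ipad) ∥ m = 5d 41 41 46 36 ∥ 48 ce d5 0c 40.
Inner hash: even-index sum = 430 mod 256 = 174; odd-index sum = 484 mod 256 = 228 → ae e4.
Outer input = (K'⊕opad) ∥ inner = 37 2b 2b 2c 5c ∥ ae e4.
Outer hash (tag): even-index sum = 418 mod 256 = 162; odd-index sum = 261 mod 256 = 5 → a2 05.

a205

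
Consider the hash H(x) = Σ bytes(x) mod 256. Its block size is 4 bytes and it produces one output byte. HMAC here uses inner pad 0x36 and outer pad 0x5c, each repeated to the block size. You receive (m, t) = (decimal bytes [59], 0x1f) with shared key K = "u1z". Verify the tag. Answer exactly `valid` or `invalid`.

valid

Key "u1z" = 75 31 7a is 3 bytes ≤ B = 4; zero-pad to 4 bytes: K' = 75 31 7a 00.
K' ⊕ ipad = 43 07 4c 36; K' ⊕ opad = 29 6d 26 5c.
Inner hash: sum = 67+7+76+54+59 = 263; mod 256 = 7 → 07.
Outer hash (recomputed tag): sum = 41+109+38+92+7 = 287; mod 256 = 31 → 1f.
Recomputed tag = 1f; claimed = 1f → match.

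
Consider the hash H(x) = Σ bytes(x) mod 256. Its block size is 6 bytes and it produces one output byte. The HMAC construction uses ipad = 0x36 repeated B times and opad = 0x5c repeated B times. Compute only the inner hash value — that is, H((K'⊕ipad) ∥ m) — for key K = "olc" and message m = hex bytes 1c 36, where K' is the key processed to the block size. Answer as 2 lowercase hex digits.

fc

Key "olc" = 6f 6c 63 is 3 bytes ≤ B = 6; zero-pad to 6 bytes: K' = 6f 6c 63 00 00 00.
K' ⊕ ipad = 59 5a 55 36 36 36.
Inner input = 59 5a 55 36 36 36 ∥ 1c 36.
Inner hash: sum = 89+90+85+54+54+54+28+54 = 508; mod 256 = 252 → fc.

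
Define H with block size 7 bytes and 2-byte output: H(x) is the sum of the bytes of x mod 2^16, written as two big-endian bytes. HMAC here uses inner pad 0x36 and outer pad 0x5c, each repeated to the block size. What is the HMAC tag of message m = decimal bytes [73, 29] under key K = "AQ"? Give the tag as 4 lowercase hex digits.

024a

Key "AQ" = 41 51 is 2 bytes ≤ B = 7; zero-pad to 7 bytes: K' = 41 51 00 00 00 00 00.
K' ⊕ ipad = 77 67 36 36 36 36 36.  K' ⊕ opad = 1d 0d 5c 5c 5c 5c 5c.
Inner input = (K'⊕ipad) ∥ m = 77 67 36 36 36 36 36 ∥ 49 1d.
Inner hash: sum = 119+103+54+54+54+54+54+73+29 = 594 → 02 52.
Outer input = (K'⊕opad) ∥ inner = 1d 0d 5c 5c 5c 5c 5c ∥ 02 52.
Outer hash (tag): sum = 29+13+92+92+92+92+92+2+82 = 586 → 02 4a.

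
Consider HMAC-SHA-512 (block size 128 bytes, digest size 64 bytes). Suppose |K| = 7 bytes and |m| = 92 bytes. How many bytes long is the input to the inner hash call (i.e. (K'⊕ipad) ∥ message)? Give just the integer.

220

Key is 7 ≤ 128 bytes, zero-padded: |K'| = 128.
Inner input = (K'⊕ipad) ∥ m → 128 + 92 = 220 bytes.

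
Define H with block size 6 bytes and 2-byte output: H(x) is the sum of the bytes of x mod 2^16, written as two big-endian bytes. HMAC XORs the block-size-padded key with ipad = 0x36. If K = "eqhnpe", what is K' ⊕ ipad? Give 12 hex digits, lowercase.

53475e584653

Key "eqhnpe" = 65 71 68 6e 70 65 is exactly B = 6 bytes: K' = 65 71 68 6e 70 65.
XOR each byte with 0x36: 65⊕36=53, 71⊕36=47, 68⊕36=5e, 6e⊕36=58, 70⊕36=46, 65⊕36=53.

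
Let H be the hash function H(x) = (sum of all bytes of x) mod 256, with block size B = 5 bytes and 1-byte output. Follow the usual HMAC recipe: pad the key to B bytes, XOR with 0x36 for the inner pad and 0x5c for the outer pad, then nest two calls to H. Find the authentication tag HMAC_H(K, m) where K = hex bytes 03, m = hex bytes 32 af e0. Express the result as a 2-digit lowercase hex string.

Key hex bytes 03 is 1 byte ≤ B = 5; zero-pad to 5 bytes: K' = 03 00 00 00 00.
K' ⊕ ipad = 35 36 36 36 36.  K' ⊕ opad = 5f 5c 5c 5c 5c.
Inner input = (K'⊕ipad) ∥ m = 35 36 36 36 36 ∥ 32 af e0.
Inner hash: sum = 53+54+54+54+54+50+175+224 = 718; mod 256 = 206 → ce.
Outer input = (K'⊕opad) ∥ inner = 5f 5c 5c 5c 5c ∥ ce.
Outer hash (tag): sum = 95+92+92+92+92+206 = 669; mod 256 = 157 → 9d.

9d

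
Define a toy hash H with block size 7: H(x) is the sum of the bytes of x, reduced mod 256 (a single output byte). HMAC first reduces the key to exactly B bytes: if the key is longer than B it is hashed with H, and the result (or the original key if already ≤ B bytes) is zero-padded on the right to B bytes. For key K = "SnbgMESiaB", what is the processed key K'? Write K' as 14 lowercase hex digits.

7b000000000000

|K| = 10 > B = 7, so first hash the key.
H(K): sum = 83+110+98+103+77+69+83+105+97+66 = 891; mod 256 = 123 → 7b.
Zero-pad H(K) = 7b to 7 bytes: K' = 7b 00 00 00 00 00 00.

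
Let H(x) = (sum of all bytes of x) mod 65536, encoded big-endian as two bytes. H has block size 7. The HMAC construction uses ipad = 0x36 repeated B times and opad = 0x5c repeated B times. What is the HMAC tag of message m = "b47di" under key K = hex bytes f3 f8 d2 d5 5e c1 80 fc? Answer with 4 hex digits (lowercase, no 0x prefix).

Key hex bytes f3 f8 d2 d5 5e c1 80 fc is 8 bytes > B = 7, so hash it first: H(key) = 06 2d, then zero-pad to 7 bytes: K' = 06 2d 00 00 00 00 00.
K' ⊕ ipad = 30 1b 36 36 36 36 36.  K' ⊕ opad = 5a 71 5c 5c 5c 5c 5c.
Inner input = (K'⊕ipad) ∥ m = 30 1b 36 36 36 36 36 ∥ 62 34 37 64 69.
Inner hash: sum = 48+27+54+54+54+54+54+98+52+55+100+105 = 755 → 02 f3.
Outer input = (K'⊕opad) ∥ inner = 5a 71 5c 5c 5c 5c 5c ∥ 02 f3.
Outer hash (tag): sum = 90+113+92+92+92+92+92+2+243 = 908 → 03 8c.

038c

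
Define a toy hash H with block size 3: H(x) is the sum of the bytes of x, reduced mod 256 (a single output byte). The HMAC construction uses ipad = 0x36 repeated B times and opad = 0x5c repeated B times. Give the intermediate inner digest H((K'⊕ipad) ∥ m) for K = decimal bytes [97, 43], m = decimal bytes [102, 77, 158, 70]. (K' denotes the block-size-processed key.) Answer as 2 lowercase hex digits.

41

Key decimal bytes [97, 43] = 61 2b is 2 bytes ≤ B = 3; zero-pad to 3 bytes: K' = 61 2b 00.
K' ⊕ ipad = 57 1d 36.
Inner input = 57 1d 36 ∥ 66 4d 9e 46.
Inner hash: sum = 87+29+54+102+77+158+70 = 577; mod 256 = 65 → 41.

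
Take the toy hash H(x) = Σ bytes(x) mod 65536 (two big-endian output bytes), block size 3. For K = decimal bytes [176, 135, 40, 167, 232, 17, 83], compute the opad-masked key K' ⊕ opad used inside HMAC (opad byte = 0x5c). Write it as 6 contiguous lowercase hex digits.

5f0e5c

Key decimal bytes [176, 135, 40, 167, 232, 17, 83] = b0 87 28 a7 e8 11 53 is 7 bytes > B = 3, so hash it first: H(key) = 03 52, then zero-pad to 3 bytes: K' = 03 52 00.
XOR each byte with 0x5c: 03⊕5c=5f, 52⊕5c=0e, 00⊕5c=5c.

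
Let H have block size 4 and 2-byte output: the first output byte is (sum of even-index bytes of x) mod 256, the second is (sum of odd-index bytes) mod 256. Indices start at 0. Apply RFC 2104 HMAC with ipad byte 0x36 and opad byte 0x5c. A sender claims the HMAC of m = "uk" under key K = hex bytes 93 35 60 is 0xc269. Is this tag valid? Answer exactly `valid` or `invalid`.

Key hex bytes 93 35 60 is 3 bytes ≤ B = 4; zero-pad to 4 bytes: K' = 93 35 60 00.
K' ⊕ ipad = a5 03 56 36; K' ⊕ opad = cf 69 3c 5c.
Inner hash: even-index sum = 368 mod 256 = 112; odd-index sum = 164 mod 256 = 164 → 70 a4.
Outer hash (recomputed tag): even-index sum = 379 mod 256 = 123; odd-index sum = 361 mod 256 = 105 → 7b 69.
Recomputed tag = 7b69; claimed = c269 → mismatch.

invalid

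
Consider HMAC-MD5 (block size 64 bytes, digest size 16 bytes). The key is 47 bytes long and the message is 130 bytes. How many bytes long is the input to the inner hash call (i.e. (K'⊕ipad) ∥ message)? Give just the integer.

194

Key is 47 ≤ 64 bytes, zero-padded: |K'| = 64.
Inner input = (K'⊕ipad) ∥ m → 64 + 130 = 194 bytes.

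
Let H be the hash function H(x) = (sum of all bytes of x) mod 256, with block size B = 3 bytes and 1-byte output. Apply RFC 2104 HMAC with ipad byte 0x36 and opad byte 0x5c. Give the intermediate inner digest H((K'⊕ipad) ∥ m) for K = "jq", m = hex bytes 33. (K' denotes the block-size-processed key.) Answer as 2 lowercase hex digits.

Key "jq" = 6a 71 is 2 bytes ≤ B = 3; zero-pad to 3 bytes: K' = 6a 71 00.
K' ⊕ ipad = 5c 47 36.
Inner input = 5c 47 36 ∥ 33.
Inner hash: sum = 92+71+54+51 = 268; mod 256 = 12 → 0c.

0c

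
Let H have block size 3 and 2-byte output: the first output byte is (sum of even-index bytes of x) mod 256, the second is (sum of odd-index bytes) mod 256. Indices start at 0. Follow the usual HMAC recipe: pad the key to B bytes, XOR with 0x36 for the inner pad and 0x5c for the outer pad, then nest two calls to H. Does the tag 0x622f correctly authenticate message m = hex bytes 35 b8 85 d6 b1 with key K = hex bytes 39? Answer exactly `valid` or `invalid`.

Key hex bytes 39 is 1 byte ≤ B = 3; zero-pad to 3 bytes: K' = 39 00 00.
K' ⊕ ipad = 0f 36 36; K' ⊕ opad = 65 5c 5c.
Inner hash: even-index sum = 467 mod 256 = 211; odd-index sum = 417 mod 256 = 161 → d3 a1.
Outer hash (recomputed tag): even-index sum = 354 mod 256 = 98; odd-index sum = 303 mod 256 = 47 → 62 2f.
Recomputed tag = 622f; claimed = 622f → match.

valid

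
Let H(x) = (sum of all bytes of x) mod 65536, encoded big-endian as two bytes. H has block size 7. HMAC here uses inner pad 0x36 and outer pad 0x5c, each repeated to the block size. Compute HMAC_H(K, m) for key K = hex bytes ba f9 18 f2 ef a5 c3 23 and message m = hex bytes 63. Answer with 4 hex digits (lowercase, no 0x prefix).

Key hex bytes ba f9 18 f2 ef a5 c3 23 is 8 bytes > B = 7, so hash it first: H(key) = 05 37, then zero-pad to 7 bytes: K' = 05 37 00 00 00 00 00.
K' ⊕ ipad = 33 01 36 36 36 36 36.  K' ⊕ opad = 59 6b 5c 5c 5c 5c 5c.
Inner input = (K'⊕ipad) ∥ m = 33 01 36 36 36 36 36 ∥ 63.
Inner hash: sum = 51+1+54+54+54+54+54+99 = 421 → 01 a5.
Outer input = (K'⊕opad) ∥ inner = 59 6b 5c 5c 5c 5c 5c ∥ 01 a5.
Outer hash (tag): sum = 89+107+92+92+92+92+92+1+165 = 822 → 03 36.

0336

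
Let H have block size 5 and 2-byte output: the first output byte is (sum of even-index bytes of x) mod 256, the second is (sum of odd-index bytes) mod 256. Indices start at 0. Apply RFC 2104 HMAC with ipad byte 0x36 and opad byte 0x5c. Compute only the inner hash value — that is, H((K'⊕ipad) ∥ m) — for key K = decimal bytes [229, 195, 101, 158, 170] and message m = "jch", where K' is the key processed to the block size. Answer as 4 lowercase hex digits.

Key decimal bytes [229, 195, 101, 158, 170] = e5 c3 65 9e aa is exactly B = 5 bytes: K' = e5 c3 65 9e aa.
K' ⊕ ipad = d3 f5 53 a8 9c.
Inner input = d3 f5 53 a8 9c ∥ 6a 63 68.
Inner hash: even-index sum = 549 mod 256 = 37; odd-index sum = 623 mod 256 = 111 → 25 6f.

256f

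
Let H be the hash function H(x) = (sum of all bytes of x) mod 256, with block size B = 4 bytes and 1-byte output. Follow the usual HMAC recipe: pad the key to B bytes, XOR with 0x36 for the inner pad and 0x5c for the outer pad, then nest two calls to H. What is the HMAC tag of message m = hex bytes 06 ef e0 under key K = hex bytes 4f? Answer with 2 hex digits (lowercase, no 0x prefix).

17

Key hex bytes 4f is 1 byte ≤ B = 4; zero-pad to 4 bytes: K' = 4f 00 00 00.
K' ⊕ ipad = 79 36 36 36.  K' ⊕ opad = 13 5c 5c 5c.
Inner input = (K'⊕ipad) ∥ m = 79 36 36 36 ∥ 06 ef e0.
Inner hash: sum = 121+54+54+54+6+239+224 = 752; mod 256 = 240 → f0.
Outer input = (K'⊕opad) ∥ inner = 13 5c 5c 5c ∥ f0.
Outer hash (tag): sum = 19+92+92+92+240 = 535; mod 256 = 23 → 17.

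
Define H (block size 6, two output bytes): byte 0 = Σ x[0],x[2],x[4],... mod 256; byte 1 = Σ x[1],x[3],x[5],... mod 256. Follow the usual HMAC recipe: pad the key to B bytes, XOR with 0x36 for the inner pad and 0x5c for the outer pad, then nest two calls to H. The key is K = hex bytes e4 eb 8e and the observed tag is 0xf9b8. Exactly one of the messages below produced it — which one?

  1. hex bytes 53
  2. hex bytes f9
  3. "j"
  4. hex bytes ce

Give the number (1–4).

1

Key hex bytes e4 eb 8e is 3 bytes ≤ B = 6; zero-pad to 6 bytes: K' = e4 eb 8e 00 00 00.
K' ⊕ ipad = d2 dd b8 36 36 36; K' ⊕ opad = b8 b7 d2 5c 5c 5c.
m1: inner = H(d2 dd b8 36 36 36 53) = 13 49; tag = H(b8 b7 d2 5c 5c 5c 13 49) = f9b8 ← matches
m2: inner = H(d2 dd b8 36 36 36 f9) = b9 49; tag = H(b8 b7 d2 5c 5c 5c b9 49) = 9fb8
m3: inner = H(d2 dd b8 36 36 36 6a) = 2a 49; tag = H(b8 b7 d2 5c 5c 5c 2a 49) = 10b8
m4: inner = H(d2 dd b8 36 36 36 ce) = 8e 49; tag = H(b8 b7 d2 5c 5c 5c 8e 49) = 74b8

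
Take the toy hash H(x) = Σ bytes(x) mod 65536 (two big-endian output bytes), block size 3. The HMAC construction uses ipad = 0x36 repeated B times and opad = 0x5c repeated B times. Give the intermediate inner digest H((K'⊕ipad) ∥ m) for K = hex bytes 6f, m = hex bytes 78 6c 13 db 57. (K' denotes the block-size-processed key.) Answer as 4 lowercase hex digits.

02ee

Key hex bytes 6f is 1 byte ≤ B = 3; zero-pad to 3 bytes: K' = 6f 00 00.
K' ⊕ ipad = 59 36 36.
Inner input = 59 36 36 ∥ 78 6c 13 db 57.
Inner hash: sum = 89+54+54+120+108+19+219+87 = 750 → 02 ee.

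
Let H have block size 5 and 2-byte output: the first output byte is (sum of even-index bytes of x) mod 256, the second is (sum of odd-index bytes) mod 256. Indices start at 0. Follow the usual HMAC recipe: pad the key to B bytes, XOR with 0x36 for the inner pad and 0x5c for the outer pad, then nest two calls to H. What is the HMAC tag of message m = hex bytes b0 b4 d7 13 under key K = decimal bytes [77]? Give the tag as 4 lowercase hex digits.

bc66

Key decimal bytes [77] = 4d is 1 byte ≤ B = 5; zero-pad to 5 bytes: K' = 4d 00 00 00 00.
K' ⊕ ipad = 7b 36 36 36 36.  K' ⊕ opad = 11 5c 5c 5c 5c.
Inner input = (K'⊕ipad) ∥ m = 7b 36 36 36 36 ∥ b0 b4 d7 13.
Inner hash: even-index sum = 430 mod 256 = 174; odd-index sum = 499 mod 256 = 243 → ae f3.
Outer input = (K'⊕opad) ∥ inner = 11 5c 5c 5c 5c ∥ ae f3.
Outer hash (tag): even-index sum = 444 mod 256 = 188; odd-index sum = 358 mod 256 = 102 → bc 66.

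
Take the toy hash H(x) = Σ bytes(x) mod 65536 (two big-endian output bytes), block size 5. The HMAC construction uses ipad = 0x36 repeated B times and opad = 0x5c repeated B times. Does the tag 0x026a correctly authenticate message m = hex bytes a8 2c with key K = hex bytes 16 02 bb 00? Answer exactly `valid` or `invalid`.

Key hex bytes 16 02 bb 00 is 4 bytes ≤ B = 5; zero-pad to 5 bytes: K' = 16 02 bb 00 00.
K' ⊕ ipad = 20 34 8d 36 36; K' ⊕ opad = 4a 5e e7 5c 5c.
Inner hash: sum = 32+52+141+54+54+168+44 = 545 → 02 21.
Outer hash (recomputed tag): sum = 74+94+231+92+92+2+33 = 618 → 02 6a.
Recomputed tag = 026a; claimed = 026a → match.

valid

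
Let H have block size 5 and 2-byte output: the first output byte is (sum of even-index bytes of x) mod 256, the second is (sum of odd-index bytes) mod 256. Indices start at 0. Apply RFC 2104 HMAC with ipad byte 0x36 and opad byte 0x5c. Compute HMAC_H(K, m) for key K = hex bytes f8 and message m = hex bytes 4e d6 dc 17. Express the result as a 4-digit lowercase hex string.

f2df

Key hex bytes f8 is 1 byte ≤ B = 5; zero-pad to 5 bytes: K' = f8 00 00 00 00.
K' ⊕ ipad = ce 36 36 36 36.  K' ⊕ opad = a4 5c 5c 5c 5c.
Inner input = (K'⊕ipad) ∥ m = ce 36 36 36 36 ∥ 4e d6 dc 17.
Inner hash: even-index sum = 551 mod 256 = 39; odd-index sum = 406 mod 256 = 150 → 27 96.
Outer input = (K'⊕opad) ∥ inner = a4 5c 5c 5c 5c ∥ 27 96.
Outer hash (tag): even-index sum = 498 mod 256 = 242; odd-index sum = 223 mod 256 = 223 → f2 df.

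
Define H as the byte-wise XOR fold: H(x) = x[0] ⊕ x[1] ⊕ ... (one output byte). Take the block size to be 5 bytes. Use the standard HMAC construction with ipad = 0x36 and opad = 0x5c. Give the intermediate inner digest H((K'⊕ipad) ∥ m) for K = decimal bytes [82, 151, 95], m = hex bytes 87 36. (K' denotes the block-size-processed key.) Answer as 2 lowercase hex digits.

1d

Key decimal bytes [82, 151, 95] = 52 97 5f is 3 bytes ≤ B = 5; zero-pad to 5 bytes: K' = 52 97 5f 00 00.
K' ⊕ ipad = 64 a1 69 36 36.
Inner input = 64 a1 69 36 36 ∥ 87 36.
Inner hash: XOR 64⊕a1⊕69⊕36⊕36⊕87⊕36 = 1d.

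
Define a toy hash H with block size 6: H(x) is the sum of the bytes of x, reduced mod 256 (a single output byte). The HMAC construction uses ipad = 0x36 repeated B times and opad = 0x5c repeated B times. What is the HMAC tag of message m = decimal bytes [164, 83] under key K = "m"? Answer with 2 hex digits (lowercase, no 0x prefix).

5d

Key "m" = 6d is 1 byte ≤ B = 6; zero-pad to 6 bytes: K' = 6d 00 00 00 00 00.
K' ⊕ ipad = 5b 36 36 36 36 36.  K' ⊕ opad = 31 5c 5c 5c 5c 5c.
Inner input = (K'⊕ipad) ∥ m = 5b 36 36 36 36 36 ∥ a4 53.
Inner hash: sum = 91+54+54+54+54+54+164+83 = 608; mod 256 = 96 → 60.
Outer input = (K'⊕opad) ∥ inner = 31 5c 5c 5c 5c 5c ∥ 60.
Outer hash (tag): sum = 49+92+92+92+92+92+96 = 605; mod 256 = 93 → 5d.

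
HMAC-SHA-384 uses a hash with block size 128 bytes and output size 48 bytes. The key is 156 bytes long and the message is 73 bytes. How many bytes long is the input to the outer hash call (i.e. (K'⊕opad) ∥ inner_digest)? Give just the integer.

Key is 156 > 128 bytes, so it is hashed to 48 bytes then zero-padded to 128: |K'| = 128.
Outer input = (K'⊕opad) ∥ H(inner) → 128 + 48 = 176 bytes.

176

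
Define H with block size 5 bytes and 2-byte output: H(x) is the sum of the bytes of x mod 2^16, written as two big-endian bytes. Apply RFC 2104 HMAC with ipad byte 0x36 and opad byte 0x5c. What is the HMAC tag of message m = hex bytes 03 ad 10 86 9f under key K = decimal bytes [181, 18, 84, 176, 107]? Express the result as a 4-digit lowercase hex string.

0336

Key decimal bytes [181, 18, 84, 176, 107] = b5 12 54 b0 6b is exactly B = 5 bytes: K' = b5 12 54 b0 6b.
K' ⊕ ipad = 83 24 62 86 5d.  K' ⊕ opad = e9 4e 08 ec 37.
Inner input = (K'⊕ipad) ∥ m = 83 24 62 86 5d ∥ 03 ad 10 86 9f.
Inner hash: sum = 131+36+98+134+93+3+173+16+134+159 = 977 → 03 d1.
Outer input = (K'⊕opad) ∥ inner = e9 4e 08 ec 37 ∥ 03 d1.
Outer hash (tag): sum = 233+78+8+236+55+3+209 = 822 → 03 36.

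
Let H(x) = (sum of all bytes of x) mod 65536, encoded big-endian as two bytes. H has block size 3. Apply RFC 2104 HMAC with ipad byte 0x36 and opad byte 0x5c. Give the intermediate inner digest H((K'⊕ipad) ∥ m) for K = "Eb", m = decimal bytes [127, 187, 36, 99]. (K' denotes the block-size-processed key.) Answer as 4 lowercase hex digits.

02be

Key "Eb" = 45 62 is 2 bytes ≤ B = 3; zero-pad to 3 bytes: K' = 45 62 00.
K' ⊕ ipad = 73 54 36.
Inner input = 73 54 36 ∥ 7f bb 24 63.
Inner hash: sum = 115+84+54+127+187+36+99 = 702 → 02 be.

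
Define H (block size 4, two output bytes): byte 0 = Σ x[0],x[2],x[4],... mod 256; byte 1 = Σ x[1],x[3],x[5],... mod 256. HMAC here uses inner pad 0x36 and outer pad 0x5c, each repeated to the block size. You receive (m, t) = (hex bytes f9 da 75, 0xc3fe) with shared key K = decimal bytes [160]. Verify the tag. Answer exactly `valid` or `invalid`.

invalid

Key decimal bytes [160] = a0 is 1 byte ≤ B = 4; zero-pad to 4 bytes: K' = a0 00 00 00.
K' ⊕ ipad = 96 36 36 36; K' ⊕ opad = fc 5c 5c 5c.
Inner hash: even-index sum = 570 mod 256 = 58; odd-index sum = 326 mod 256 = 70 → 3a 46.
Outer hash (recomputed tag): even-index sum = 402 mod 256 = 146; odd-index sum = 254 mod 256 = 254 → 92 fe.
Recomputed tag = 92fe; claimed = c3fe → mismatch.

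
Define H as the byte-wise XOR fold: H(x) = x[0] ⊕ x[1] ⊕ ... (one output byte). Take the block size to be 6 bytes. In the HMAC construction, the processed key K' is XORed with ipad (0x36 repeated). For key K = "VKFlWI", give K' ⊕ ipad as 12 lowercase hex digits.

Key "VKFlWI" = 56 4b 46 6c 57 49 is exactly B = 6 bytes: K' = 56 4b 46 6c 57 49.
XOR each byte with 0x36: 56⊕36=60, 4b⊕36=7d, 46⊕36=70, 6c⊕36=5a, 57⊕36=61, 49⊕36=7f.

607d705a617f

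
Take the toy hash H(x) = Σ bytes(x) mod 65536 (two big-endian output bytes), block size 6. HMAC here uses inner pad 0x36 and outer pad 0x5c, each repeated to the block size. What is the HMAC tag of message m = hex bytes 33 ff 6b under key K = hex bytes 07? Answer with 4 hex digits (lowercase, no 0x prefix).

Key hex bytes 07 is 1 byte ≤ B = 6; zero-pad to 6 bytes: K' = 07 00 00 00 00 00.
K' ⊕ ipad = 31 36 36 36 36 36.  K' ⊕ opad = 5b 5c 5c 5c 5c 5c.
Inner input = (K'⊕ipad) ∥ m = 31 36 36 36 36 36 ∥ 33 ff 6b.
Inner hash: sum = 49+54+54+54+54+54+51+255+107 = 732 → 02 dc.
Outer input = (K'⊕opad) ∥ inner = 5b 5c 5c 5c 5c 5c ∥ 02 dc.
Outer hash (tag): sum = 91+92+92+92+92+92+2+220 = 773 → 03 05.

0305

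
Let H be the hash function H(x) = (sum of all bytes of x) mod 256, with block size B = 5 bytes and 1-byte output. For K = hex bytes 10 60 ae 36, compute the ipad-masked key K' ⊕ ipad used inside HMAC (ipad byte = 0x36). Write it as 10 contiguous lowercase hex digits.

2656980036

Key hex bytes 10 60 ae 36 is 4 bytes ≤ B = 5; zero-pad to 5 bytes: K' = 10 60 ae 36 00.
XOR each byte with 0x36: 10⊕36=26, 60⊕36=56, ae⊕36=98, 36⊕36=00, 00⊕36=36.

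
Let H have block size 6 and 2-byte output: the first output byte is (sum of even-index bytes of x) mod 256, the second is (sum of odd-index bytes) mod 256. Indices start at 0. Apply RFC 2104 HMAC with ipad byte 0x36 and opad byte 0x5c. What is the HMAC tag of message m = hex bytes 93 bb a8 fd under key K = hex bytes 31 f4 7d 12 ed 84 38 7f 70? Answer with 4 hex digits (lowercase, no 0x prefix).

f370

Key hex bytes 31 f4 7d 12 ed 84 38 7f 70 is 9 bytes > B = 6, so hash it first: H(key) = 43 09, then zero-pad to 6 bytes: K' = 43 09 00 00 00 00.
K' ⊕ ipad = 75 3f 36 36 36 36.  K' ⊕ opad = 1f 55 5c 5c 5c 5c.
Inner input = (K'⊕ipad) ∥ m = 75 3f 36 36 36 36 ∥ 93 bb a8 fd.
Inner hash: even-index sum = 540 mod 256 = 28; odd-index sum = 611 mod 256 = 99 → 1c 63.
Outer input = (K'⊕opad) ∥ inner = 1f 55 5c 5c 5c 5c ∥ 1c 63.
Outer hash (tag): even-index sum = 243 mod 256 = 243; odd-index sum = 368 mod 256 = 112 → f3 70.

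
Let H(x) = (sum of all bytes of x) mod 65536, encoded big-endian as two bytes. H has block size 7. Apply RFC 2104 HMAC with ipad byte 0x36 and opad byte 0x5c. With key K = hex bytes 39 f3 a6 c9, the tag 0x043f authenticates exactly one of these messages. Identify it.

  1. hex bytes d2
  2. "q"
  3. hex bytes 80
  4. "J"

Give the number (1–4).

Key hex bytes 39 f3 a6 c9 is 4 bytes ≤ B = 7; zero-pad to 7 bytes: K' = 39 f3 a6 c9 00 00 00.
K' ⊕ ipad = 0f c5 90 ff 36 36 36; K' ⊕ opad = 65 af fa 95 5c 5c 5c.
m1: inner = H(0f c5 90 ff 36 36 36 d2) = 03 d7; tag = H(65 af fa 95 5c 5c 5c 03 d7) = 0491
m2: inner = H(0f c5 90 ff 36 36 36 71) = 03 76; tag = H(65 af fa 95 5c 5c 5c 03 76) = 0430
m3: inner = H(0f c5 90 ff 36 36 36 80) = 03 85; tag = H(65 af fa 95 5c 5c 5c 03 85) = 043f ← matches
m4: inner = H(0f c5 90 ff 36 36 36 4a) = 03 4f; tag = H(65 af fa 95 5c 5c 5c 03 4f) = 0409

3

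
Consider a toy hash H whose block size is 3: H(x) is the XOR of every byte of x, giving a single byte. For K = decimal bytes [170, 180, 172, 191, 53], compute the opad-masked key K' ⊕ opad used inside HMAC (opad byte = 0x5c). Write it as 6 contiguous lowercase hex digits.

Key decimal bytes [170, 180, 172, 191, 53] = aa b4 ac bf 35 is 5 bytes > B = 3, so hash it first: H(key) = 38, then zero-pad to 3 bytes: K' = 38 00 00.
XOR each byte with 0x5c: 38⊕5c=64, 00⊕5c=5c, 00⊕5c=5c.

645c5c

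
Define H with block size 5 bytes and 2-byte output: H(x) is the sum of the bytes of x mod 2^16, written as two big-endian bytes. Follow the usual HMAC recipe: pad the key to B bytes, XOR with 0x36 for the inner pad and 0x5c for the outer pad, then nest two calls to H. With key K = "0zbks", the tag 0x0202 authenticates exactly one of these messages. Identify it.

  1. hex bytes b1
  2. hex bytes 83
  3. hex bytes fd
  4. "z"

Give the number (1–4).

2

Key "0zbks" = 30 7a 62 6b 73 is exactly B = 5 bytes: K' = 30 7a 62 6b 73.
K' ⊕ ipad = 06 4c 54 5d 45; K' ⊕ opad = 6c 26 3e 37 2f.
m1: inner = H(06 4c 54 5d 45 b1) = 01 f9; tag = H(6c 26 3e 37 2f 01 f9) = 0230
m2: inner = H(06 4c 54 5d 45 83) = 01 cb; tag = H(6c 26 3e 37 2f 01 cb) = 0202 ← matches
m3: inner = H(06 4c 54 5d 45 fd) = 02 45; tag = H(6c 26 3e 37 2f 02 45) = 017d
m4: inner = H(06 4c 54 5d 45 7a) = 01 c2; tag = H(6c 26 3e 37 2f 01 c2) = 01f9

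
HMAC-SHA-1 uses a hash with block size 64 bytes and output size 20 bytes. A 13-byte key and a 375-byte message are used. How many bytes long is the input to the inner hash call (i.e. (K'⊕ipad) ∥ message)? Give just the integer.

439

Key is 13 ≤ 64 bytes, zero-padded: |K'| = 64.
Inner input = (K'⊕ipad) ∥ m → 64 + 375 = 439 bytes.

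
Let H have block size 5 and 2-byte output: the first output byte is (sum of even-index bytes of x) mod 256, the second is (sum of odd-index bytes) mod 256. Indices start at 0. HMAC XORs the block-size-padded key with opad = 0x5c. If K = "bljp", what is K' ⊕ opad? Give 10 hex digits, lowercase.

Key "bljp" = 62 6c 6a 70 is 4 bytes ≤ B = 5; zero-pad to 5 bytes: K' = 62 6c 6a 70 00.
XOR each byte with 0x5c: 62⊕5c=3e, 6c⊕5c=30, 6a⊕5c=36, 70⊕5c=2c, 00⊕5c=5c.

3e30362c5c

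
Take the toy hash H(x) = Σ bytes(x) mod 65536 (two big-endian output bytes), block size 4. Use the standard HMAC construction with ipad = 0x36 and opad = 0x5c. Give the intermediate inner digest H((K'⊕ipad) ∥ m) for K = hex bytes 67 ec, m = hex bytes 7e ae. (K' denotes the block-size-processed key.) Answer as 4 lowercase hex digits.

Key hex bytes 67 ec is 2 bytes ≤ B = 4; zero-pad to 4 bytes: K' = 67 ec 00 00.
K' ⊕ ipad = 51 da 36 36.
Inner input = 51 da 36 36 ∥ 7e ae.
Inner hash: sum = 81+218+54+54+126+174 = 707 → 02 c3.

02c3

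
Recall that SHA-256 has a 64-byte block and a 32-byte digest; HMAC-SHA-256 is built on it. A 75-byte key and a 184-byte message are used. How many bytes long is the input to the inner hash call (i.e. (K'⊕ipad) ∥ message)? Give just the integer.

248

Key is 75 > 64 bytes, so it is hashed to 32 bytes then zero-padded to 64: |K'| = 64.
Inner input = (K'⊕ipad) ∥ m → 64 + 184 = 248 bytes.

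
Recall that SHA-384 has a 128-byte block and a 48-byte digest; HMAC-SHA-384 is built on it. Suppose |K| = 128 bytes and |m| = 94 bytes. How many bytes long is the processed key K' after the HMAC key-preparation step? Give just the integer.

128

Key is 128 ≤ 128 bytes, zero-padded: |K'| = 128.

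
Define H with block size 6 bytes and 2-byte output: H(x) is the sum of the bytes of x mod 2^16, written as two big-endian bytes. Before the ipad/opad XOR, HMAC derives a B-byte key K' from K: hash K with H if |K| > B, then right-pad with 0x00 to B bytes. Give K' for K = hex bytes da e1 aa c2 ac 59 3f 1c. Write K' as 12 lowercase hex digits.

048700000000

|K| = 8 > B = 6, so first hash the key.
H(K): sum = 218+225+170+194+172+89+63+28 = 1159 → 04 87.
Zero-pad H(K) = 04 87 to 6 bytes: K' = 04 87 00 00 00 00.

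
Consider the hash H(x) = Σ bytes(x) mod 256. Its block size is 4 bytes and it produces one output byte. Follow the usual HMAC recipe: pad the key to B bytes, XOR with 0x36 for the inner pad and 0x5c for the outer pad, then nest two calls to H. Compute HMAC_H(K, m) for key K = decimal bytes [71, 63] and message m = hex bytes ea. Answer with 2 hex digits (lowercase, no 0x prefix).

Key decimal bytes [71, 63] = 47 3f is 2 bytes ≤ B = 4; zero-pad to 4 bytes: K' = 47 3f 00 00.
K' ⊕ ipad = 71 09 36 36.  K' ⊕ opad = 1b 63 5c 5c.
Inner input = (K'⊕ipad) ∥ m = 71 09 36 36 ∥ ea.
Inner hash: sum = 113+9+54+54+234 = 464; mod 256 = 208 → d0.
Outer input = (K'⊕opad) ∥ inner = 1b 63 5c 5c ∥ d0.
Outer hash (tag): sum = 27+99+92+92+208 = 518; mod 256 = 6 → 06.

06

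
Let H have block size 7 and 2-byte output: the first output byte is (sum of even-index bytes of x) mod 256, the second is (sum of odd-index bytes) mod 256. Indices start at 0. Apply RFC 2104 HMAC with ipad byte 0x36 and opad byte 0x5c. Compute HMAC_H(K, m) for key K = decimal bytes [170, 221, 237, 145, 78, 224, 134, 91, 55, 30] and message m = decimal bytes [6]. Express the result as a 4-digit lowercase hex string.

Key decimal bytes [170, 221, 237, 145, 78, 224, 134, 91, 55, 30] = aa dd ed 91 4e e0 86 5b 37 1e is 10 bytes > B = 7, so hash it first: H(key) = a2 c7, then zero-pad to 7 bytes: K' = a2 c7 00 00 00 00 00.
K' ⊕ ipad = 94 f1 36 36 36 36 36.  K' ⊕ opad = fe 9b 5c 5c 5c 5c 5c.
Inner input = (K'⊕ipad) ∥ m = 94 f1 36 36 36 36 36 ∥ 06.
Inner hash: even-index sum = 310 mod 256 = 54; odd-index sum = 355 mod 256 = 99 → 36 63.
Outer input = (K'⊕opad) ∥ inner = fe 9b 5c 5c 5c 5c 5c ∥ 36 63.
Outer hash (tag): even-index sum = 629 mod 256 = 117; odd-index sum = 393 mod 256 = 137 → 75 89.

7589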